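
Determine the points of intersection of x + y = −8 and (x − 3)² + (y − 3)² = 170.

Substitute y = −x − 8:
2x² + 16x − 40 = 0  ⟹  x² + 8x − 20 = 0
x = 2 or x = −10, giving (2, −10) and (−10, 2).

(−10, 2) and (2, −10)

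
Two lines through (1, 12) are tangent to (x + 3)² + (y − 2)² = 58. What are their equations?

Let a tangent through (1, 12) have slope m. Its distance from (−3, 2) must equal √58:
[m·(−4) − (−10)]² = 58(m² + 1)
21m² + 40m − 21 = 0, so m = −7/3 or m = 3/7.
Through (1, 12) these give 7x + 3y = 43 and 3x − 7y = −81.

7x + 3y = 43 and 3x − 7y = −81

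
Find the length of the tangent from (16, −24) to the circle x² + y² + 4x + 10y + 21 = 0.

Centre (−2, −5), r² = 8. |PO|² = (18)² + (−19)² = 685.
The tangent meets the radius at right angles, so tangent² = |PO|² − r² = 685 − 8 = 677.

√677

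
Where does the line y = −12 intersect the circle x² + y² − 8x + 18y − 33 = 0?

(−7, −12) and (15, −12)

Substitute y = −12:
x² − 8x − 105 = 0
x = 15 or x = −7, giving (15, −12) and (−7, −12).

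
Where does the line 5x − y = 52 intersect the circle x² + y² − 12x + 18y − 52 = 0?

(6, −22) and (11, 3)

From the line, y = 5x − 52. Substituting:
26x² − 442x + 1716 = 0  ⟹  x² − 17x + 66 = 0
x = 11 or x = 6, giving (11, 3) and (6, −22).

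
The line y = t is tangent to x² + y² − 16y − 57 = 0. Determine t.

Tangency holds when the distance from the centre (0, 8) to the line equals the radius 11:
|0·0 + 1·8 − t| / √1 = 11
|t − (8)| = 11, so t = 19 or t = −3.

t = −3 or t = 19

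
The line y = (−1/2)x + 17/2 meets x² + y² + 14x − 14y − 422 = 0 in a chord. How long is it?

20√5

The distance from (−7, 7) to the line is 10/√5, and r² = 520.
Chord = 2√(r² − d²) = 2·√(500) = 20√5.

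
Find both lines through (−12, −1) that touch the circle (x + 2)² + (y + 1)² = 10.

A line y − (−1) = m(x − (−12)) is tangent when its distance from (−2, −1) is √10:
[m·(10) − (0)]² = 10(m² + 1)
9m² − 1 = 0, so m = 1/3 or m = −1/3.
With m = 1/3: x − 3y = −9. With m = −1/3: x + 3y = −15.

x − 3y = −9 and x + 3y = −15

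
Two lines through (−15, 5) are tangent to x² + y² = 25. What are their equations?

A line y − (5) = m(x − (−15)) is tangent when its distance from (0, 0) is 5:
(15m − (−5))² = 25(m² + 1)
4m² + 3m = 0, so m = −3/4 or m = 0.
With m = −3/4: 3x + 4y = −25. With m = 0: y = 5.

3x + 4y = −25 and y = 5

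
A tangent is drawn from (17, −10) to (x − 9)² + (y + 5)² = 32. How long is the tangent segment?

√57

Centre (9, −5), r² = 32. |PO|² = (8)² + (−5)² = 89.
The tangent meets the radius at right angles, so tangent² = |PO|² − r² = 89 − 32 = 57.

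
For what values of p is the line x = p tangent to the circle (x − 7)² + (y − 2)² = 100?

For a tangent, require d(centre, line) = r = 10.
|1·7 + 0·2 − p| / √1 = 10
|p − (7)| = 10, so p = 17 or p = −3.

p = −3 or p = 17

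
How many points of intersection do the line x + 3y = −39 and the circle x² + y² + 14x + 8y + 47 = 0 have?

d² = (1·(−7) + 3·(−4) − (−39))²/10 = 40; r² = 18.
Since d² > r², the line lies outside the circle.

0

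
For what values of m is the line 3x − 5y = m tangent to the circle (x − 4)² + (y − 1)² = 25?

The line touches the circle iff its distance from (4, 1) is 5:
|3·4 − 5·1 − m| / √34 = 5
|m − (7)| = 5√34.

m = 7 ± 5√34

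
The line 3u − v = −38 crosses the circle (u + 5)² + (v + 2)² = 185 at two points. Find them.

(−16, −10) and (−9, 11)

From the line, v = 3u + 38. Substituting:
10u² + 250u + 1440 = 0  ⟹  u² + 25u + 144 = 0
u = −9 or u = −16, giving (−9, 11) and (−16, −10).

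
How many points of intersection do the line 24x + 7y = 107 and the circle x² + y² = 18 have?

Substituting the line into the circle gives 625x² − 5136x + 10567 = 0.
Discriminant = (−5136)² − 4·625·(10567) = −39004 < 0.
No real roots: the line does not meet the circle.

0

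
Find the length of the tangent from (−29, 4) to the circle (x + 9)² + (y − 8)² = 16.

20

With centre O = (−9, 8), |OP|² = 416 and r² = 16.
Power of the point: PT² = |PO|² − r² = 400, so PT = 20.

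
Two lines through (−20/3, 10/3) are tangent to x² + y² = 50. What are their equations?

Let a tangent through (−20/3, 10/3) have slope m. Its distance from (0, 0) must equal 5√2:
[m·(20/3) − (−10/3)]² = 50(m² + 1)
m² − 8m + 7 = 0, so m = 7 or m = 1.
Through (−20/3, 10/3) these give 7x − y = −50 and x − y = −10.

7x − y = −50 and x − y = −10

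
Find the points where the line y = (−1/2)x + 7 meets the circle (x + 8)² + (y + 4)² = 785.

From the line, y = (14 − x)/2. Substituting:
5x² + 20x − 2400 = 0  ⟹  x² + 4x − 480 = 0
x = 20 or x = −24, giving (20, −3) and (−24, 19).

(−24, 19) and (20, −3)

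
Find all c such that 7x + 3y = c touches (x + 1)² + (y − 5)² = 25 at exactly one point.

c = 8 ± 5√58

The line touches the circle iff its distance from (−1, 5) is 5:
|7·(−1) + 3·5 − c| / √58 = 5
|c − (8)| = 5√58.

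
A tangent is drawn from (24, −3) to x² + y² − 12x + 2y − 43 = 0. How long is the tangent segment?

With centre O = (6, −1), |OP|² = 328 and r² = 80.
The tangent meets the radius at right angles, so tangent² = |PO|² − r² = 328 − 80 = 248.

2√62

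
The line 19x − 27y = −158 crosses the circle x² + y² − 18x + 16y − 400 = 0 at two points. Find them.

(−14, −4) and (13, 15)

Substitute y = (158 + 19x)/27:
1090x² + 1090x − 198380 = 0  ⟹  x² + x − 182 = 0
x = 13 or x = −14, giving (13, 15) and (−14, −4).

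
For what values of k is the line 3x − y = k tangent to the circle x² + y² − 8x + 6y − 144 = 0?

The line touches the circle iff its distance from (4, −3) is 13:
|3·4 − 1·(−3) − k| / √10 = 13
|k − (15)| = 13√10.

k = 15 ± 13√10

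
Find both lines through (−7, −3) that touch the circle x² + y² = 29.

Write the tangent as mx − y + (−3 − m·(−7)) = 0 and set its distance from the centre to √29:
(7m − (3))² = 29(m² + 1)
10m² − 21m − 10 = 0, so m = 5/2 or m = −2/5.
With m = 5/2: 5x − 2y = −29. With m = −2/5: 2x + 5y = −29.

5x − 2y = −29 and 2x + 5y = −29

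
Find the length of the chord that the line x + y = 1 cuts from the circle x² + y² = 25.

7√2

Express y = −x + 1 and substitute into the circle:
2x² − 2x − 24 = 0  ⟹  x² − x − 12 = 0
x = 4 or x = −3, giving (4, −3) and (−3, 4).
Chord length = distance between (4, −3) and (−3, 4) = √98 = 7√2.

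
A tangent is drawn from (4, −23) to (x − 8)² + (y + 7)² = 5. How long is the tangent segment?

The centre is (8, −7) and r = √5. The square of the distance from P to the centre is 16 + 256 = 272.
The tangent meets the radius at right angles, so tangent² = |PO|² − r² = 272 − 5 = 267.

√267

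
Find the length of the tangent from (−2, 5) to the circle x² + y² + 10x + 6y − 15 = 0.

2√6

Centre (−5, −3), r² = 49. |PO|² = (3)² + (8)² = 73.
Power of the point: PT² = |PO|² − r² = 24, so PT = 2√6.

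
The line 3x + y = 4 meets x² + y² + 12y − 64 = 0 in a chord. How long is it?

6√10

Substitute y = −3x + 4:
10x² − 60x = 0  ⟹  x² − 6x = 0
x = 6 or x = 0, giving (6, −14) and (0, 4).
Chord length = distance between (6, −14) and (0, 4) = √360 = 6√10.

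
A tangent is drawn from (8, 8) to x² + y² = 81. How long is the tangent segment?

With centre O = (0, 0), |OP|² = 128 and r² = 81.
The tangent meets the radius at right angles, so tangent² = |PO|² − r² = 128 − 81 = 47.

√47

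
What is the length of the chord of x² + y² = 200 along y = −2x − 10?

From the line, y = −2x − 10. Substituting:
5x² + 40x − 100 = 0  ⟹  x² + 8x − 20 = 0
x = 2 or x = −10, giving (2, −14) and (−10, 10).
|(2, −14) − (−10, 10)| = √((12)² + (−24)²) = 12√5.

12√5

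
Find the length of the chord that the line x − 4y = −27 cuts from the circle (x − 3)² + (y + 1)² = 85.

The distance from (3, −1) to the line is 34/√17, and r² = 85.
Half the chord is √(r² − d²) = √(17), so the full chord is 2√17.

2√17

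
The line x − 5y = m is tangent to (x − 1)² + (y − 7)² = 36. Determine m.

m = −34 ± 6√26

For a tangent, require d(centre, line) = r = 6.
|1·1 − 5·7 − m| / √26 = 6
|m − (−34)| = 6√26.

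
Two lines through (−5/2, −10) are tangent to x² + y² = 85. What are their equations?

2x − 9y = 85 and 6x + 7y = −85

Let a tangent through (−5/2, −10) have slope m. Its distance from (0, 0) must equal √85:
[m·(5/2) − (10)]² = 85(m² + 1)
63m² + 40m − 12 = 0, so m = 2/9 or m = −6/7.
With m = 2/9: 2x − 9y = 85. With m = −6/7: 6x + 7y = −85.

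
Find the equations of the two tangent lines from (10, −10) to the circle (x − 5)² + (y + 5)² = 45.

Let a tangent through (10, −10) have slope m. Its distance from (5, −5) must equal 3√5:
[m·(−5) − (5)]² = 45(m² + 1)
2m² − 5m + 2 = 0, so m = 1/2 or m = 2.
With m = 1/2: x − 2y = 30. With m = 2: 2x − y = 30.

x − 2y = 30 and 2x − y = 30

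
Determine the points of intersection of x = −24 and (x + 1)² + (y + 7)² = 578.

The line gives x = −24. Substituting into the circle:
y² + 14y = 0
y = 0 or y = −14, giving (−24, 0) and (−24, −14).

(−24, −14) and (−24, 0)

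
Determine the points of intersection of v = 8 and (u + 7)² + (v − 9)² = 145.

Substitute v = 8:
u² + 14u − 95 = 0
u = 5 or u = −19, giving (5, 8) and (−19, 8).

(−19, 8) and (5, 8)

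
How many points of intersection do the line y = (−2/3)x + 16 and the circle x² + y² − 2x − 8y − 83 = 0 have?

Substituting the line into the circle gives 13x² − 162x + 405 = 0.
Δ = 26244 − 21060 = 5184.
Two real roots: the line is a secant.

2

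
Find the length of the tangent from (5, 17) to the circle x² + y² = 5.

√309

Centre (0, 0), r² = 5. |PO|² = (5)² + (17)² = 314.
The tangent meets the radius at right angles, so tangent² = |PO|² − r² = 314 − 5 = 309.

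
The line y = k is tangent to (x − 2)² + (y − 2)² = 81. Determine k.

The line touches the circle iff its distance from (2, 2) is 9:
|0·2 + 1·2 − k| / √1 = 9
|k − (2)| = 9, so k = 11 or k = −7.

k = −7 or k = 11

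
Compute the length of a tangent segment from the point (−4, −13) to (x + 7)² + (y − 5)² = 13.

With centre O = (−7, 5), |OP|² = 333 and r² = 13.
Power of the point: PT² = |PO|² − r² = 320, so PT = 8√5.

8√5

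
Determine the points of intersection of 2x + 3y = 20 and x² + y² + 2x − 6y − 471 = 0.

(−17, 18) and (19, −6)

Substitute y = (20 − 2x)/3:
13x² − 26x − 4199 = 0  ⟹  x² − 2x − 323 = 0
x = 19 or x = −17, giving (19, −6) and (−17, 18).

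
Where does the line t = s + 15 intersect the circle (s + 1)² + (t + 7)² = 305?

Express t = s + 15 and substitute into the circle:
2s² + 46s + 180 = 0  ⟹  s² + 23s + 90 = 0
s = −5 or s = −18, giving (−5, 10) and (−18, −3).

(−18, −3) and (−5, 10)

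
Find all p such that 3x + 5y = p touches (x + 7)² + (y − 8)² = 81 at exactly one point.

The line touches the circle iff its distance from (−7, 8) is 9:
|3·(−7) + 5·8 − p| / √34 = 9
|p − (19)| = 9√34.

p = 19 ± 9√34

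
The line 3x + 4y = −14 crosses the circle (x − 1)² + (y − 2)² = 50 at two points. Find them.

(−6, 1) and (2, −5)

From the line, y = (−14 − 3x)/4. Substituting:
25x² + 100x − 300 = 0  ⟹  x² + 4x − 12 = 0
x = 2 or x = −6, giving (2, −5) and (−6, 1).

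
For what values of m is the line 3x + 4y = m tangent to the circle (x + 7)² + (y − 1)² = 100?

The line touches the circle iff its distance from (−7, 1) is 10:
|3·(−7) + 4·1 − m| / √25 = 10
|m − (−17)| = 10·5, so m = 33 or m = −67.

m = −67 or m = 33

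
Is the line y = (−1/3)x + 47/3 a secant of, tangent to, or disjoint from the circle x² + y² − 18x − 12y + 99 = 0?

disjoint

d² = (1·9 + 3·6 − (47))²/10 = 40; r² = 18.
Since d² > r², the line lies outside the circle.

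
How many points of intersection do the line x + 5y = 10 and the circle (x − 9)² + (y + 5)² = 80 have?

2

Centre (9, −5), r² = 80. Distance² from centre to line = (−26)²/26 = 26.
Since d² < r², the line cuts the circle twice.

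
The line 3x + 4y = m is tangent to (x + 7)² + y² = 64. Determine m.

Tangency holds when the distance from the centre (−7, 0) to the line equals the radius 8:
|3·(−7) + 4·0 − m| / √25 = 8
|m − (−21)| = 8·5, so m = 19 or m = −61.

m = −61 or m = 19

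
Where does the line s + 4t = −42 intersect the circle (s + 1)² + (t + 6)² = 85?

(−10, −8) and (6, −12)

Express t = (−42 − s)/4 and substitute into the circle:
17s² + 68s − 1020 = 0  ⟹  s² + 4s − 60 = 0
s = 6 or s = −10, giving (6, −12) and (−10, −8).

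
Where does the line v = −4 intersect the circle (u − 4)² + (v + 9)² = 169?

From the line, v = −4. Substituting:
u² − 8u − 128 = 0
u = 16 or u = −8, giving (16, −4) and (−8, −4).

(−8, −4) and (16, −4)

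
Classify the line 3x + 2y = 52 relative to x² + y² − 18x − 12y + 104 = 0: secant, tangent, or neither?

Substituting the line into the circle gives 13x² − 312x + 1872 = 0.
Δ = 97344 − 97344 = 0.
A repeated root: the line is tangent.

tangent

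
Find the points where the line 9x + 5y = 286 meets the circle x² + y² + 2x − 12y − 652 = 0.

Express y = (286 − 9x)/5 and substitute into the circle:
106x² − 4558x + 48336 = 0  ⟹  x² − 43x + 456 = 0
x = 24 or x = 19, giving (24, 14) and (19, 23).

(19, 23) and (24, 14)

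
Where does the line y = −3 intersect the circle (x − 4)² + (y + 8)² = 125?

From the line, y = −3. Substituting:
x² − 8x − 84 = 0
x = 14 or x = −6, giving (14, −3) and (−6, −3).

(−6, −3) and (14, −3)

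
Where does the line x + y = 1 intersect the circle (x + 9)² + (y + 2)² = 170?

(−10, 11) and (4, −3)

From the line, y = −x + 1. Substituting:
2x² + 12x − 80 = 0  ⟹  x² + 6x − 40 = 0
x = 4 or x = −10, giving (4, −3) and (−10, 11).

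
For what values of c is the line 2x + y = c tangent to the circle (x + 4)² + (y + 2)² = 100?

The line touches the circle iff its distance from (−4, −2) is 10:
|2·(−4) + 1·(−2) − c| / √5 = 10
|c − (−10)| = 10√5.

c = −10 ± 10√5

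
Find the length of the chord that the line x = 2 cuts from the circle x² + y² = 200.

28

The line gives x = 2. Substituting into the circle:
y² − 196 = 0
y = 14 or y = −14, giving (2, 14) and (2, −14).
|(2, 14) − (2, −14)| = √((0)² + (28)²) = 28.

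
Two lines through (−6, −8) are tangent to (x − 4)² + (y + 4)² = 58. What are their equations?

7x − 3y = −18 and 3x + 7y = −74

A line y − (−8) = m(x − (−6)) is tangent when its distance from (4, −4) is √58:
(10m − (4))² = 58(m² + 1)
21m² − 40m − 21 = 0, so m = 7/3 or m = −3/7.
Through (−6, −8) these give 7x − 3y = −18 and 3x + 7y = −74.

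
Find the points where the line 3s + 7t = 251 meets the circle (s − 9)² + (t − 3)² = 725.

(16, 29) and (23, 26)

Express t = (251 − 3s)/7 and substitute into the circle:
58s² − 2262s + 21344 = 0  ⟹  s² − 39s + 368 = 0
s = 23 or s = 16, giving (23, 26) and (16, 29).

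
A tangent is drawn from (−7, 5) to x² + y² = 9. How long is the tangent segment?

The centre is (0, 0) and r = 3. The square of the distance from P to the centre is 49 + 25 = 74.
The tangent meets the radius at right angles, so tangent² = |PO|² − r² = 74 − 9 = 65.

√65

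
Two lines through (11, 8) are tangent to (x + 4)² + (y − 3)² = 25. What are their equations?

A line y − (8) = m(x − (11)) is tangent when its distance from (−4, 3) is 5:
[m·(−15) − (−5)]² = 25(m² + 1)
4m² − 3m = 0, so m = 3/4 or m = 0.
Through (11, 8) these give 3x − 4y = 1 and y = 8.

3x − 4y = 1 and y = 8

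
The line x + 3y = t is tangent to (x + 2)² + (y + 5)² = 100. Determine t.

The line touches the circle iff its distance from (−2, −5) is 10:
|1·(−2) + 3·(−5) − t| / √10 = 10
|t − (−17)| = 10√10.

t = −17 ± 10√10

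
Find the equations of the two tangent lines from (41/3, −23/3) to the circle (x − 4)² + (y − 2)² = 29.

5x + 2y = 53 and 2x + 5y = −11

A line y − (−23/3) = m(x − (41/3)) is tangent when its distance from (4, 2) is √29:
[m·(−29/3) − (29/3)]² = 29(m² + 1)
10m² + 29m + 10 = 0, so m = −5/2 or m = −2/5.
With m = −5/2: 5x + 2y = 53. With m = −2/5: 2x + 5y = −11.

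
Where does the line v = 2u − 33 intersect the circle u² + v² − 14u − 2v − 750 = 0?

(3, −27) and (27, 21)

From the line, v = 2u − 33. Substituting:
5u² − 150u + 405 = 0  ⟹  u² − 30u + 81 = 0
u = 27 or u = 3, giving (27, 21) and (3, −27).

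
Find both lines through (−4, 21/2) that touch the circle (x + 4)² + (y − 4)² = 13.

Write the tangent as mx − y + (21/2 − m·(−4)) = 0 and set its distance from the centre to √13:
[m·(0) − (−13/2)]² = 13(m² + 1)
4m² − 9 = 0, so m = 3/2 or m = −3/2.
With m = 3/2: 3x − 2y = −33. With m = −3/2: 3x + 2y = 9.

3x − 2y = −33 and 3x + 2y = 9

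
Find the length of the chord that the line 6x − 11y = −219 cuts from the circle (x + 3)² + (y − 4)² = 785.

4√157

Substitute y = (219 + 6x)/11:
157x² + 2826x − 63271 = 0  ⟹  x² + 18x − 403 = 0
x = 13 or x = −31, giving (13, 27) and (−31, 3).
Chord length = distance between (13, 27) and (−31, 3) = √2512 = 4√157.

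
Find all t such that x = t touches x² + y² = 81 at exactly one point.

Tangency holds when the distance from the centre (0, 0) to the line equals the radius 9:
|1·0 + 0·0 − t| / √1 = 9
|t| = 9, so t = 9 or t = −9.

t = −9 or t = 9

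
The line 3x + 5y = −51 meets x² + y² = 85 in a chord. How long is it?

The distance from (0, 0) to the line is 51/√34, and r² = 85.
Half the chord is √(r² − d²) = √(17/2), so the full chord is √34.

√34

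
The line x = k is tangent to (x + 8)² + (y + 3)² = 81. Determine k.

Tangency holds when the distance from the centre (−8, −3) to the line equals the radius 9:
|1·(−8) + 0·(−3) − k| / √1 = 9
|k − (−8)| = 9, so k = 1 or k = −17.

k = −17 or k = 1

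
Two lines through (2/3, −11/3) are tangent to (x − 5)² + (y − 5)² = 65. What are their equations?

x − 8y = 30 and 7x + 4y = −10

A line y − (−11/3) = m(x − (2/3)) is tangent when its distance from (5, 5) is √65:
[m·(13/3) − (26/3)]² = 65(m² + 1)
32m² + 52m − 7 = 0, so m = 1/8 or m = −7/4.
Through (2/3, −11/3) these give x − 8y = 30 and 7x + 4y = −10.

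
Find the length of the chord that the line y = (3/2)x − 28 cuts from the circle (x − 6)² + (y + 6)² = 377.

Substitute y = (−56 + 3x)/2:
13x² − 312x + 572 = 0  ⟹  x² − 24x + 44 = 0
x = 22 or x = 2, giving (22, 5) and (2, −25).
Chord length = distance between (22, 5) and (2, −25) = √1300 = 10√13.

10√13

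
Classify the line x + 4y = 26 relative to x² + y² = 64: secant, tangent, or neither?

Centre (0, 0), r² = 64. Distance² from centre to line = (−26)²/17 = 676/17.
Since d² < r², the line cuts the circle twice.

secant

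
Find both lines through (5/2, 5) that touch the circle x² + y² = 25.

Write the tangent as mx − y + (5 − m·(5/2)) = 0 and set its distance from the centre to 5:
(−5/2m − (−5))² = 25(m² + 1)
3m² + 4m = 0, so m = −4/3 or m = 0.
With m = −4/3: 4x + 3y = 25. With m = 0: y = 5.

4x + 3y = 25 and y = 5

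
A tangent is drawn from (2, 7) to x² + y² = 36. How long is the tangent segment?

√17

With centre O = (0, 0), |OP|² = 53 and r² = 36.
The tangent meets the radius at right angles, so tangent² = |PO|² − r² = 53 − 36 = 17.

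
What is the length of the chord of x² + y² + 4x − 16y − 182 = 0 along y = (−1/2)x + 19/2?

The distance from (−2, 8) to the line is 5/√5, and r² = 250.
Chord = 2√(r² − d²) = 2·√(245) = 14√5.

14√5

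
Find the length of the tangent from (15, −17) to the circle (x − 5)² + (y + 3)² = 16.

The centre is (5, −3) and r = 4. The square of the distance from P to the centre is 100 + 196 = 296.
By the tangent–radius right angle, tangent length = √(|PO|² − r²) = √280 = 2√70.

2√70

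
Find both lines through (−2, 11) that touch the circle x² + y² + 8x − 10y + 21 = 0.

A line y − (11) = m(x − (−2)) is tangent when its distance from (−4, 5) is 2√5:
(−2m − (−6))² = 20(m² + 1)
2m² + 3m − 2 = 0, so m = 1/2 or m = −2.
With m = 1/2: x − 2y = −24. With m = −2: 2x + y = 7.

x − 2y = −24 and 2x + y = 7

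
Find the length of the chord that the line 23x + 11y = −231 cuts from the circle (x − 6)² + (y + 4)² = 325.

Substitute y = (−231 − 23x)/11:
650x² + 7150x = 0  ⟹  x² + 11x = 0
x = 0 or x = −11, giving (0, −21) and (−11, 2).
|(0, −21) − (−11, 2)| = √((11)² + (−23)²) = 5√26.

5√26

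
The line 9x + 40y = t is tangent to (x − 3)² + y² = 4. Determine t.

t = −55 or t = 109

The line touches the circle iff its distance from (3, 0) is 2:
|9·3 + 40·0 − t| / √1681 = 2
|t − (27)| = 2·41, so t = 109 or t = −55.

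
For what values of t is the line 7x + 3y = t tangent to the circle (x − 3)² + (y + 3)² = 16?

Tangency holds when the distance from the centre (3, −3) to the line equals the radius 4:
|7·3 + 3·(−3) − t| / √58 = 4
|t − (12)| = 4√58.

t = 12 ± 4√58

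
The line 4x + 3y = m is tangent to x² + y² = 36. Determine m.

m = −30 or m = 30

The line touches the circle iff its distance from (0, 0) is 6:
|4·0 + 3·0 − m| / √25 = 6
|m| = 6·5, so m = 30 or m = −30.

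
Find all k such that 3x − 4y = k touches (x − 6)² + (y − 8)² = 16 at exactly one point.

For a tangent, require d(centre, line) = r = 4.
|3·6 − 4·8 − k| / √25 = 4
|k − (−14)| = 4·5, so k = 6 or k = −34.

k = −34 or k = 6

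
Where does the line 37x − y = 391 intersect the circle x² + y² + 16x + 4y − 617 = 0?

Express y = 37x − 391 and substitute into the circle:
1370x² − 28770x + 150700 = 0  ⟹  x² − 21x + 110 = 0
x = 11 or x = 10, giving (11, 16) and (10, −21).

(10, −21) and (11, 16)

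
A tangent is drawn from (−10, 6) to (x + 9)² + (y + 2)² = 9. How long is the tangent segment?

With centre O = (−9, −2), |OP|² = 65 and r² = 9.
Power of the point: PT² = |PO|² − r² = 56, so PT = 2√14.

2√14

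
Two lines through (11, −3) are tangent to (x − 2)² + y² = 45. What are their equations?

Let a tangent through (11, −3) have slope m. Its distance from (2, 0) must equal 3√5:
[m·(−9) − (3)]² = 45(m² + 1)
2m² + 3m − 2 = 0, so m = −2 or m = 1/2.
With m = −2: 2x + y = 19. With m = 1/2: x − 2y = 17.

2x + y = 19 and x − 2y = 17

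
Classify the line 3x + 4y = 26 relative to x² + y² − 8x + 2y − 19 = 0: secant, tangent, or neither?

Centre (4, −1), r² = 36. Distance² from centre to line = (−18)²/25 = 324/25.
Since d² < r², the line cuts the circle twice.

secant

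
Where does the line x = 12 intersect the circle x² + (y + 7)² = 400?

(12, −23) and (12, 9)

The line gives x = 12. Substituting into the circle:
y² + 14y − 207 = 0
y = 9 or y = −23, giving (12, 9) and (12, −23).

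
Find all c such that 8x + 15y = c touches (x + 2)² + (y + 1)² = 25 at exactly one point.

c = −116 or c = 54

The line touches the circle iff its distance from (−2, −1) is 5:
|8·(−2) + 15·(−1) − c| / √289 = 5
|c − (−31)| = 5·17, so c = 54 or c = −116.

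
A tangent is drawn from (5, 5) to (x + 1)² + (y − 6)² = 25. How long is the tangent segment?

2√3

Centre (−1, 6), r² = 25. |PO|² = (6)² + (−1)² = 37.
Power of the point: PT² = |PO|² − r² = 12, so PT = 2√3.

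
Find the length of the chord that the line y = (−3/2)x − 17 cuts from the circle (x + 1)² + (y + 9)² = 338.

10√13

Substitute y = (−34 − 3x)/2:
13x² + 104x − 1092 = 0  ⟹  x² + 8x − 84 = 0
x = 6 or x = −14, giving (6, −26) and (−14, 4).
Chord length = distance between (6, −26) and (−14, 4) = √1300 = 10√13.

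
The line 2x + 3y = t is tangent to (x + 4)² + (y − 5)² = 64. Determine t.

Tangency holds when the distance from the centre (−4, 5) to the line equals the radius 8:
|2·(−4) + 3·5 − t| / √13 = 8
|t − (7)| = 8√13.

t = 7 ± 8√13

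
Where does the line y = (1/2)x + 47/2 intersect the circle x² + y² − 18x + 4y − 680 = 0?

(−9, 19) and (3, 25)

Express y = (47 + x)/2 and substitute into the circle:
5x² + 30x − 135 = 0  ⟹  x² + 6x − 27 = 0
x = 3 or x = −9, giving (3, 25) and (−9, 19).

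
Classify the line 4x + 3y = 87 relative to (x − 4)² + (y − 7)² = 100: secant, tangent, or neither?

d² = (4·4 + 3·7 − (87))²/25 = 100; r² = 100.
Since d² = r², the line is tangent.

tangent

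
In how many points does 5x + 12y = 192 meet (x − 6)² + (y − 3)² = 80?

Substituting the line into the circle gives 169x² − 3288x + 18000 = 0.
Δ = 10810944 − 12168000 = −1357056.
No real roots: the line does not meet the circle.

0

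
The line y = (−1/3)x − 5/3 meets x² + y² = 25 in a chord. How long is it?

3√10

Substitute y = (−5 − x)/3:
10x² + 10x − 200 = 0  ⟹  x² + x − 20 = 0
x = 4 or x = −5, giving (4, −3) and (−5, 0).
|(4, −3) − (−5, 0)| = √((9)² + (−3)²) = 3√10.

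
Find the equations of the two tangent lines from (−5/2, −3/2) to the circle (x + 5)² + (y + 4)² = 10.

A line y − (−3/2) = m(x − (−5/2)) is tangent when its distance from (−5, −4) is √10:
[m·(−5/2) − (−5/2)]² = 10(m² + 1)
3m² + 10m + 3 = 0, so m = −3 or m = −1/3.
Through (−5/2, −3/2) these give 3x + y = −9 and x + 3y = −7.

3x + y = −9 and x + 3y = −7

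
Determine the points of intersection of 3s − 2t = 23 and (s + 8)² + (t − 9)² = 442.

(1, −10) and (13, 8)

Express t = (−23 + 3s)/2 and substitute into the circle:
13s² − 182s + 169 = 0  ⟹  s² − 14s + 13 = 0
s = 13 or s = 1, giving (13, 8) and (1, −10).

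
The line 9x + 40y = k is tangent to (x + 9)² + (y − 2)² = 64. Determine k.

k = −329 or k = 327

The line touches the circle iff its distance from (−9, 2) is 8:
|9·(−9) + 40·2 − k| / √1681 = 8
|k − (−1)| = 8·41, so k = 327 or k = −329.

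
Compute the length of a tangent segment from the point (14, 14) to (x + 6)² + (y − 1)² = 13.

2√139

Centre (−6, 1), r² = 13. |PO|² = (20)² + (13)² = 569.
Power of the point: PT² = |PO|² − r² = 556, so PT = 2√139.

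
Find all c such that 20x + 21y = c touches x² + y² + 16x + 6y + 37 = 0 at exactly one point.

c = −397 or c = −49

The line touches the circle iff its distance from (−8, −3) is 6:
|20·(−8) + 21·(−3) − c| / √841 = 6
|c − (−223)| = 6·29, so c = −49 or c = −397.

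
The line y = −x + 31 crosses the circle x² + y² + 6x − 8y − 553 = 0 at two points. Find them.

(4, 27) and (20, 11)

From the line, y = −x + 31. Substituting:
2x² − 48x + 160 = 0  ⟹  x² − 24x + 80 = 0
x = 20 or x = 4, giving (20, 11) and (4, 27).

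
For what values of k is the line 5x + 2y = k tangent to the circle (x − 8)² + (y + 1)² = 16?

For a tangent, require d(centre, line) = r = 4.
|5·8 + 2·(−1) − k| / √29 = 4
|k − (38)| = 4√29.

k = 38 ± 4√29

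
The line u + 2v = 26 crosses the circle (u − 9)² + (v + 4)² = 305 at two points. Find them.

(2, 12) and (26, 0)

Substitute v = (26 − u)/2:
5u² − 140u + 260 = 0  ⟹  u² − 28u + 52 = 0
u = 26 or u = 2, giving (26, 0) and (2, 12).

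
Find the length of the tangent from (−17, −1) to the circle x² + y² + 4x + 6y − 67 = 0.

Centre (−2, −3), r² = 80. |PO|² = (−15)² + (2)² = 229.
By the tangent–radius right angle, tangent length = √(|PO|² − r²) = √149.

√149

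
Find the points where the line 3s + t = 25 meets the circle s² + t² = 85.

Substitute t = −3s + 25:
10s² − 150s + 540 = 0  ⟹  s² − 15s + 54 = 0
s = 9 or s = 6, giving (9, −2) and (6, 7).

(6, 7) and (9, −2)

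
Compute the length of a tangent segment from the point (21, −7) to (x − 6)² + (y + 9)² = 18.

√211

The centre is (6, −9) and r = 3√2. The square of the distance from P to the centre is 225 + 4 = 229.
By the tangent–radius right angle, tangent length = √(|PO|² − r²) = √211.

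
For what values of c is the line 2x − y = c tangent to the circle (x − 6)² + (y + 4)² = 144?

Tangency holds when the distance from the centre (6, −4) to the line equals the radius 12:
|2·6 − 1·(−4) − c| / √5 = 12
|c − (16)| = 12√5.

c = 16 ± 12√5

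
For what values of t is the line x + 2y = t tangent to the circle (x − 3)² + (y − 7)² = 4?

The line touches the circle iff its distance from (3, 7) is 2:
|1·3 + 2·7 − t| / √5 = 2
|t − (17)| = 2√5.

t = 17 ± 2√5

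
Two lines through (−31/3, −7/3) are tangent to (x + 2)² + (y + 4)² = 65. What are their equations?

8x + y = −85 and 7x − 4y = −63

Write the tangent as mx − y + (−7/3 − m·(−31/3)) = 0 and set its distance from the centre to √65:
(25/3m − (−5/3))² = 65(m² + 1)
4m² + 25m − 56 = 0, so m = −8 or m = 7/4.
Through (−31/3, −7/3) these give 8x + y = −85 and 7x − 4y = −63.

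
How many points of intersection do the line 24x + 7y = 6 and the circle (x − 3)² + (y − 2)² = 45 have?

Substituting the line into the circle gives 625x² + 90x − 1700 = 0.
Δ = 8100 − (−4250000) = 4258100.
Two real roots: the line is a secant.

2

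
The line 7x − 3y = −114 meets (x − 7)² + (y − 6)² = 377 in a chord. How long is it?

√58

The distance from (7, 6) to the line is 145/√58, and r² = 377.
Chord = 2√(r² − d²) = 2·√(29/2) = √58.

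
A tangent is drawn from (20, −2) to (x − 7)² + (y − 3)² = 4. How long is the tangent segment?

√190

Centre (7, 3), r² = 4. |PO|² = (13)² + (−5)² = 194.
The tangent meets the radius at right angles, so tangent² = |PO|² − r² = 194 − 4 = 190.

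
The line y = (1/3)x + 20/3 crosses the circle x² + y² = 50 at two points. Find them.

From the line, y = (20 + x)/3. Substituting:
10x² + 40x − 50 = 0  ⟹  x² + 4x − 5 = 0
x = 1 or x = −5, giving (1, 7) and (−5, 5).

(−5, 5) and (1, 7)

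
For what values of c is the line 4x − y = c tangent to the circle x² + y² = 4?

c = ±2√17

For a tangent, require d(centre, line) = r = 2.
|4·0 − 1·0 − c| / √17 = 2
|c| = 2√17.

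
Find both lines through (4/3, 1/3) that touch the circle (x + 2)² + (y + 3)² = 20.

A line y − (1/3) = m(x − (4/3)) is tangent when its distance from (−2, −3) is 2√5:
(−10/3m − (−10/3))² = 20(m² + 1)
2m² + 5m + 2 = 0, so m = −1/2 or m = −2.
With m = −1/2: x + 2y = 2. With m = −2: 2x + y = 3.

x + 2y = 2 and 2x + y = 3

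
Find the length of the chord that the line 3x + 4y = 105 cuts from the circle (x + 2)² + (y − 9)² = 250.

Express y = (105 − 3x)/4 and substitute into the circle:
25x² − 350x + 825 = 0  ⟹  x² − 14x + 33 = 0
x = 11 or x = 3, giving (11, 18) and (3, 24).
|(11, 18) − (3, 24)| = √((8)² + (−6)²) = 10.

10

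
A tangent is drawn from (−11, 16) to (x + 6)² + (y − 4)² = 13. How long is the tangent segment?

2√39

With centre O = (−6, 4), |OP|² = 169 and r² = 13.
The tangent meets the radius at right angles, so tangent² = |PO|² − r² = 169 − 13 = 156.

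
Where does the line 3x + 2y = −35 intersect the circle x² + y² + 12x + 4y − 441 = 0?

(−21, 14) and (3, −22)

Substitute y = (−35 − 3x)/2:
13x² + 234x − 819 = 0  ⟹  x² + 18x − 63 = 0
x = 3 or x = −21, giving (3, −22) and (−21, 14).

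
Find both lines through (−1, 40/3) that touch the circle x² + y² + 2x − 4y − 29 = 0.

5x − 3y = −45 and 5x + 3y = 35

Write the tangent as mx − y + (40/3 − m·(−1)) = 0 and set its distance from the centre to √34:
(0m − (−34/3))² = 34(m² + 1)
9m² − 25 = 0, so m = 5/3 or m = −5/3.
Through (−1, 40/3) these give 5x − 3y = −45 and 5x + 3y = 35.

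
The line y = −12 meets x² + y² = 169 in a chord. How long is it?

10

Express y = −12 and substitute into the circle:
x² − 25 = 0
x = 5 or x = −5, giving (5, −12) and (−5, −12).
|(5, −12) − (−5, −12)| = √((10)² + (0)²) = 10.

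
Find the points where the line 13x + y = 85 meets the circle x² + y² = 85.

(6, 7) and (7, −6)

From the line, y = −13x + 85. Substituting:
170x² − 2210x + 7140 = 0  ⟹  x² − 13x + 42 = 0
x = 7 or x = 6, giving (7, −6) and (6, 7).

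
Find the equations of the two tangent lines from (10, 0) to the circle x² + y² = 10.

A line y − (0) = m(x − (10)) is tangent when its distance from (0, 0) is √10:
(−10m − (0))² = 10(m² + 1)
9m² − 1 = 0, so m = −1/3 or m = 1/3.
With m = −1/3: x + 3y = 10. With m = 1/3: x − 3y = 10.

x + 3y = 10 and x − 3y = 10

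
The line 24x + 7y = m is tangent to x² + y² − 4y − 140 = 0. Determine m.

Tangency holds when the distance from the centre (0, 2) to the line equals the radius 12:
|24·0 + 7·2 − m| / √625 = 12
|m − (14)| = 12·25, so m = 314 or m = −286.

m = −286 or m = 314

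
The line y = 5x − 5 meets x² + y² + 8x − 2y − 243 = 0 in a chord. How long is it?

6√26

Express y = 5x − 5 and substitute into the circle:
26x² − 52x − 208 = 0  ⟹  x² − 2x − 8 = 0
x = 4 or x = −2, giving (4, 15) and (−2, −15).
Chord length = distance between (4, 15) and (−2, −15) = √936 = 6√26.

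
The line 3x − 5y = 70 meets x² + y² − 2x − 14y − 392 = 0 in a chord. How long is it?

4√34

Substitute y = (−70 + 3x)/5:
34x² − 680x = 0  ⟹  x² − 20x = 0
x = 20 or x = 0, giving (20, −2) and (0, −14).
|(20, −2) − (0, −14)| = √((20)² + (12)²) = 4√34.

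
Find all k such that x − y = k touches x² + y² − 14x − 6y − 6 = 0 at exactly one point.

For a tangent, require d(centre, line) = r = 8.
|1·7 − 1·3 − k| / √2 = 8
|k − (4)| = 8√2.

k = 4 ± 8√2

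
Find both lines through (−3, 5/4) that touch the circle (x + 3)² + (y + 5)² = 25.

A line y − (5/4) = m(x − (−3)) is tangent when its distance from (−3, −5) is 5:
(0m − (−25/4))² = 25(m² + 1)
16m² − 9 = 0, so m = 3/4 or m = −3/4.
Through (−3, 5/4) these give 3x − 4y = −14 and 3x + 4y = −4.

3x − 4y = −14 and 3x + 4y = −4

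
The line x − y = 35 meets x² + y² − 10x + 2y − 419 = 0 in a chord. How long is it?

7√2

Express y = x − 35 and substitute into the circle:
2x² − 78x + 736 = 0  ⟹  x² − 39x + 368 = 0
x = 23 or x = 16, giving (23, −12) and (16, −19).
|(23, −12) − (16, −19)| = √((7)² + (7)²) = 7√2.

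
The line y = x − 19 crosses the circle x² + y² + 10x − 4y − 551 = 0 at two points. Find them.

Express y = x − 19 and substitute into the circle:
2x² − 32x − 114 = 0  ⟹  x² − 16x − 57 = 0
x = 19 or x = −3, giving (19, 0) and (−3, −22).

(−3, −22) and (19, 0)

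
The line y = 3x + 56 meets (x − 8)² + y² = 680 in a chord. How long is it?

4√10

Substitute y = 3x + 56:
10x² + 320x + 2520 = 0  ⟹  x² + 32x + 252 = 0
x = −14 or x = −18, giving (−14, 14) and (−18, 2).
Chord length = distance between (−14, 14) and (−18, 2) = √160 = 4√10.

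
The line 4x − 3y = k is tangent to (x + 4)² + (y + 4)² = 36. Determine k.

k = −34 or k = 26

Tangency holds when the distance from the centre (−4, −4) to the line equals the radius 6:
|4·(−4) − 3·(−4) − k| / √25 = 6
|k − (−4)| = 6·5, so k = 26 or k = −34.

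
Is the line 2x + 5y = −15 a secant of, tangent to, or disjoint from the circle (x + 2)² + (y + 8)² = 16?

d² = (2·(−2) + 5·(−8) − (−15))²/29 = 29; r² = 16.
Since d² > r², the line lies outside the circle.

disjoint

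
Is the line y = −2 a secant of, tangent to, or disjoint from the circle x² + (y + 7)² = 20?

disjoint

Substituting the line into the circle gives x² + 5 = 0.
Δ = 0 − 20 = −20.
No real roots: the line does not meet the circle.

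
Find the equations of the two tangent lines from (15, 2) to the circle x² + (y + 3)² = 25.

3x − 4y = 37 and y = 2

Write the tangent as mx − y + (2 − m·(15)) = 0 and set its distance from the centre to 5:
(−15m − (−5))² = 25(m² + 1)
4m² − 3m = 0, so m = 3/4 or m = 0.
Through (15, 2) these give 3x − 4y = 37 and y = 2.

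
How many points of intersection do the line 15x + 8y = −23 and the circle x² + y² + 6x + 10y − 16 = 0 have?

d² = (15·(−3) + 8·(−5) − (−23))²/289 = 3844/289; r² = 50.
Since d² < r², the line cuts the circle twice.

2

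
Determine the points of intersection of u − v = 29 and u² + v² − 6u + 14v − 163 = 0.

(8, −21) and (17, −12)

Express v = u − 29 and substitute into the circle:
2u² − 50u + 272 = 0  ⟹  u² − 25u + 136 = 0
u = 17 or u = 8, giving (17, −12) and (8, −21).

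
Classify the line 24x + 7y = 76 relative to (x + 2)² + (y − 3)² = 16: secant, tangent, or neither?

Centre (−2, 3), r² = 16. Distance² from centre to line = (−103)²/625 = 10609/625.
Since d² > r², the line lies outside the circle.

neither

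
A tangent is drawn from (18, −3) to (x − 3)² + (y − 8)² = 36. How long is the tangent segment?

With centre O = (3, 8), |OP|² = 346 and r² = 36.
The tangent meets the radius at right angles, so tangent² = |PO|² − r² = 346 − 36 = 310.

√310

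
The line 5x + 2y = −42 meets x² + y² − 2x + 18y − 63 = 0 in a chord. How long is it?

The distance from (1, −9) to the line is 29/√29, and r² = 145.
Half the chord is √(r² − d²) = √(116), so the full chord is 4√29.

4√29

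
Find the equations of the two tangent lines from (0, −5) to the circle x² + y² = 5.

2x − y = 5 and 2x + y = −5

Write the tangent as mx − y + (−5 − m·(0)) = 0 and set its distance from the centre to √5:
[m·(0) − (5)]² = 5(m² + 1)
m² − 4 = 0, so m = 2 or m = −2.
Through (0, −5) these give 2x − y = 5 and 2x + y = −5.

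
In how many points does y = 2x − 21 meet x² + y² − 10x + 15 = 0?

d² = (2·5 − 1·0 − (21))²/5 = 121/5; r² = 10.
Since d² > r², the line lies outside the circle.

0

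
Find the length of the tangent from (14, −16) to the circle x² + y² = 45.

With centre O = (0, 0), |OP|² = 452 and r² = 45.
The tangent meets the radius at right angles, so tangent² = |PO|² − r² = 452 − 45 = 407.

√407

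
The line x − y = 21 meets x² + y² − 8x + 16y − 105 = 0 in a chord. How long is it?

Express y = x − 21 and substitute into the circle:
2x² − 34x = 0  ⟹  x² − 17x = 0
x = 17 or x = 0, giving (17, −4) and (0, −21).
|(17, −4) − (0, −21)| = √((17)² + (17)²) = 17√2.

17√2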